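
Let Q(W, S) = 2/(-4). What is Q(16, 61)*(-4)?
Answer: 2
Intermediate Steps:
Q(W, S) = -½ (Q(W, S) = 2*(-¼) = -½)
Q(16, 61)*(-4) = -½*(-4) = 2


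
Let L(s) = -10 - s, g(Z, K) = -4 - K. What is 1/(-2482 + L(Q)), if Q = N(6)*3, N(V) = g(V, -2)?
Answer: -1/2486 ≈ -0.00040225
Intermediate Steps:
N(V) = -2 (N(V) = -4 - 1*(-2) = -4 + 2 = -2)
Q = -6 (Q = -2*3 = -6)
1/(-2482 + L(Q)) = 1/(-2482 + (-10 - 1*(-6))) = 1/(-2482 + (-10 + 6)) = 1/(-2482 - 4) = 1/(-2486) = -1/2486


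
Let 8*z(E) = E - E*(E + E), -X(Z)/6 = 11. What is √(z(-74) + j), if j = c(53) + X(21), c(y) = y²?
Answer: √5459/2 ≈ 36.943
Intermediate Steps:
X(Z) = -66 (X(Z) = -6*11 = -66)
z(E) = -E²/4 + E/8 (z(E) = (E - E*(E + E))/8 = (E - E*2*E)/8 = (E - 2*E²)/8 = -E²/4 + E/8)
j = 2743 (j = 53² - 66 = 2809 - 66 = 2743)
√(z(-74) + j) = √((⅛)*(-74)*(1 - 2*(-74)) + 2743) = √((⅛)*(-74)*(1 + 148) + 2743) = √((⅛)*(-74)*149 + 2743) = √(-5513/4 + 2743) = √(5459/4) = √5459/2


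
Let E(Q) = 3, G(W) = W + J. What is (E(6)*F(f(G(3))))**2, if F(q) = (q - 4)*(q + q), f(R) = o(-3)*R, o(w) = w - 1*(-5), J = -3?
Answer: 0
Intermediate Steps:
o(w) = 5 + w (o(w) = w + 5 = 5 + w)
G(W) = -3 + W (G(W) = W - 3 = -3 + W)
f(R) = 2*R (f(R) = (5 - 3)*R = 2*R)
F(q) = 2*q*(-4 + q) (F(q) = (-4 + q)*(2*q) = 2*q*(-4 + q))
(E(6)*F(f(G(3))))**2 = (3*(2*(2*(-3 + 3))*(-4 + 2*(-3 + 3))))**2 = (3*(2*(2*0)*(-4 + 2*0)))**2 = (3*(2*0*(-4 + 0)))**2 = (3*(2*0*(-4)))**2 = (3*0)**2 = 0**2 = 0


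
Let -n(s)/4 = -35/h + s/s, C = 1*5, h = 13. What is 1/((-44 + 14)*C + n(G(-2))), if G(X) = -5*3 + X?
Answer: -13/1862 ≈ -0.0069817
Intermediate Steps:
C = 5
G(X) = -15 + X
n(s) = 88/13 (n(s) = -4*(-35/13 + s/s) = -4*(-35*1/13 + 1) = -4*(-35/13 + 1) = -4*(-22/13) = 88/13)
1/((-44 + 14)*C + n(G(-2))) = 1/((-44 + 14)*5 + 88/13) = 1/(-30*5 + 88/13) = 1/(-150 + 88/13) = 1/(-1862/13) = -13/1862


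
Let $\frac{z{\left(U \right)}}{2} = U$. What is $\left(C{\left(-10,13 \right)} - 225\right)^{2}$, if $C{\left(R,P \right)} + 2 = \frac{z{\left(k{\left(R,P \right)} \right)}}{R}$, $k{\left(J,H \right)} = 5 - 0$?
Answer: $51984$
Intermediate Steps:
$k{\left(J,H \right)} = 5$ ($k{\left(J,H \right)} = 5 + 0 = 5$)
$z{\left(U \right)} = 2 U$
$C{\left(R,P \right)} = -2 + \frac{10}{R}$ ($C{\left(R,P \right)} = -2 + \frac{2 \cdot 5}{R} = -2 + \frac{10}{R}$)
$\left(C{\left(-10,13 \right)} - 225\right)^{2} = \left(\left(-2 + \frac{10}{-10}\right) - 225\right)^{2} = \left(\left(-2 + 10 \left(- \frac{1}{10}\right)\right) - 225\right)^{2} = \left(\left(-2 - 1\right) - 225\right)^{2} = \left(-3 - 225\right)^{2} = \left(-228\right)^{2} = 51984$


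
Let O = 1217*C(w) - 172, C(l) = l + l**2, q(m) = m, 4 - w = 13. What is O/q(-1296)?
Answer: -21863/324 ≈ -67.478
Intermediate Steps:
w = -9 (w = 4 - 1*13 = 4 - 13 = -9)
O = 87452 (O = 1217*(-9*(1 - 9)) - 172 = 1217*(-9*(-8)) - 172 = 1217*72 - 172 = 87624 - 172 = 87452)
O/q(-1296) = 87452/(-1296) = 87452*(-1/1296) = -21863/324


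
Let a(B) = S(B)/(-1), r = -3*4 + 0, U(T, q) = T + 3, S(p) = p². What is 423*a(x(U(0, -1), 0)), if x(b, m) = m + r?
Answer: -60912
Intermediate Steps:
U(T, q) = 3 + T
r = -12 (r = -12 + 0 = -12)
x(b, m) = -12 + m (x(b, m) = m - 12 = -12 + m)
a(B) = -B² (a(B) = B²/(-1) = B²*(-1) = -B²)
423*a(x(U(0, -1), 0)) = 423*(-(-12 + 0)²) = 423*(-1*(-12)²) = 423*(-1*144) = 423*(-144) = -60912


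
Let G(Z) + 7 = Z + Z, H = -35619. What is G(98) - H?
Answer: 35808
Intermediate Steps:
G(Z) = -7 + 2*Z (G(Z) = -7 + (Z + Z) = -7 + 2*Z)
G(98) - H = (-7 + 2*98) - 1*(-35619) = (-7 + 196) + 35619 = 189 + 35619 = 35808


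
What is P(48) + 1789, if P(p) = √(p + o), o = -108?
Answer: 1789 + 2*I*√15 ≈ 1789.0 + 7.746*I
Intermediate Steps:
P(p) = √(-108 + p) (P(p) = √(p - 108) = √(-108 + p))
P(48) + 1789 = √(-108 + 48) + 1789 = √(-60) + 1789 = 2*I*√15 + 1789 = 1789 + 2*I*√15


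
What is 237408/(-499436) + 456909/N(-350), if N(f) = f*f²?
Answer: -371680885833/764761375000 ≈ -0.48601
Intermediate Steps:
N(f) = f³
237408/(-499436) + 456909/N(-350) = 237408/(-499436) + 456909/((-350)³) = 237408*(-1/499436) + 456909/(-42875000) = -59352/124859 + 456909*(-1/42875000) = -59352/124859 - 456909/42875000 = -371680885833/764761375000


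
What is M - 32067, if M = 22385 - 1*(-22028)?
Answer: 12346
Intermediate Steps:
M = 44413 (M = 22385 + 22028 = 44413)
M - 32067 = 44413 - 32067 = 12346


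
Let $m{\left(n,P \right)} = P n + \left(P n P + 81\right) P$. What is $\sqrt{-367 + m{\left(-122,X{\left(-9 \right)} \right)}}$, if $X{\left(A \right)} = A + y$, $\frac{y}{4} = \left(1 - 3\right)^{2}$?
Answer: $50 i \sqrt{17} \approx 206.16 i$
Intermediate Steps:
$y = 16$ ($y = 4 \left(1 - 3\right)^{2} = 4 \left(-2\right)^{2} = 4 \cdot 4 = 16$)
$X{\left(A \right)} = 16 + A$ ($X{\left(A \right)} = A + 16 = 16 + A$)
$m{\left(n,P \right)} = P n + P \left(81 + n P^{2}\right)$ ($m{\left(n,P \right)} = P n + \left(n P^{2} + 81\right) P = P n + \left(81 + n P^{2}\right) P = P n + P \left(81 + n P^{2}\right)$)
$\sqrt{-367 + m{\left(-122,X{\left(-9 \right)} \right)}} = \sqrt{-367 + \left(16 - 9\right) \left(81 - 122 - 122 \left(16 - 9\right)^{2}\right)} = \sqrt{-367 + 7 \left(81 - 122 - 122 \cdot 7^{2}\right)} = \sqrt{-367 + 7 \left(81 - 122 - 5978\right)} = \sqrt{-367 + 7 \left(-6019\right)} = \sqrt{-367 - 42133} = \sqrt{-42500} = 50 i \sqrt{17}$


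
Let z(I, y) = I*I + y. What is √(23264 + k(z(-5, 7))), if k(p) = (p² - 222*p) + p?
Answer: 8*√269 ≈ 131.21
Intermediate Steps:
z(I, y) = y + I² (z(I, y) = I² + y = y + I²)
k(p) = p² - 221*p
√(23264 + k(z(-5, 7))) = √(23264 + (7 + (-5)²)*(-221 + (7 + (-5)²))) = √(23264 + (7 + 25)*(-221 + (7 + 25))) = √(23264 + 32*(-221 + 32)) = √(23264 + 32*(-189)) = √(23264 - 6048) = √17216 = 8*√269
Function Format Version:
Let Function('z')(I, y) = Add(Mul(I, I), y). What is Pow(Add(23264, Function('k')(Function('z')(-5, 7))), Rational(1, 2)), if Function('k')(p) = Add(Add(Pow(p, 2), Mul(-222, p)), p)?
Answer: Mul(8, Pow(269, Rational(1, 2))) ≈ 131.21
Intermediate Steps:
Function('z')(I, y) = Add(y, Pow(I, 2)) (Function('z')(I, y) = Add(Pow(I, 2), y) = Add(y, Pow(I, 2)))
Function('k')(p) = Add(Pow(p, 2), Mul(-221, p))
Pow(Add(23264, Function('k')(Function('z')(-5, 7))), Rational(1, 2)) = Pow(Add(23264, Mul(Add(7, Pow(-5, 2)), Add(-221, Add(7, Pow(-5, 2))))), Rational(1, 2)) = Pow(Add(23264, Mul(Add(7, 25), Add(-221, Add(7, 25)))), Rational(1, 2)) = Pow(Add(23264, Mul(32, Add(-221, 32))), Rational(1, 2)) = Pow(Add(23264, Mul(32, -189)), Rational(1, 2)) = Pow(Add(23264, -6048), Rational(1, 2)) = Pow(17216, Rational(1, 2)) = Mul(8, Pow(269, Rational(1, 2)))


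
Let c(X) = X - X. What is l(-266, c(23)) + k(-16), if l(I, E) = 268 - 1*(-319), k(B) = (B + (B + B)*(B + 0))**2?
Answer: 246603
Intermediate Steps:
c(X) = 0
k(B) = (B + 2*B**2)**2 (k(B) = (B + (2*B)*B)**2 = (B + 2*B**2)**2)
l(I, E) = 587 (l(I, E) = 268 + 319 = 587)
l(-266, c(23)) + k(-16) = 587 + (-16)**2*(1 + 2*(-16))**2 = 587 + 256*(1 - 32)**2 = 587 + 256*(-31)**2 = 587 + 256*961 = 587 + 246016 = 246603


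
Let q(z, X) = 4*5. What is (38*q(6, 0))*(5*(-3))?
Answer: -11400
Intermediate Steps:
q(z, X) = 20
(38*q(6, 0))*(5*(-3)) = (38*20)*(5*(-3)) = 760*(-15) = -11400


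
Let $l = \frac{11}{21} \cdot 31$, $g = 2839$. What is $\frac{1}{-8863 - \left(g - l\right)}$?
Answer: $- \frac{21}{245401} \approx -8.5574 \cdot 10^{-5}$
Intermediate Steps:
$l = \frac{341}{21}$ ($l = 11 \cdot \frac{1}{21} \cdot 31 = \frac{11}{21} \cdot 31 = \frac{341}{21} \approx 16.238$)
$\frac{1}{-8863 - \left(g - l\right)} = \frac{1}{-8863 + \left(\frac{341}{21} - 2839\right)} = \frac{1}{-8863 - \frac{59278}{21}} = \frac{1}{- \frac{245401}{21}} = - \frac{21}{245401}$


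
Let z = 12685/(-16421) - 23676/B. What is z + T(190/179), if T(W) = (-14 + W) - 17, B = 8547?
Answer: -280378799374/8374233791 ≈ -33.481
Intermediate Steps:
z = -165734097/46783429 (z = 12685/(-16421) - 23676/8547 = 12685*(-1/16421) - 23676*1/8547 = -12685/16421 - 7892/2849 = -165734097/46783429 ≈ -3.5426)
T(W) = -31 + W
z + T(190/179) = -165734097/46783429 + (-31 + 190/179) = -165734097/46783429 - 5359/179 = -280378799374/8374233791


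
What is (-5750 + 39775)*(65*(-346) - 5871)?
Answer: -964983025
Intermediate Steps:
(-5750 + 39775)*(65*(-346) - 5871) = 34025*(-22490 - 5871) = 34025*(-28361) = -964983025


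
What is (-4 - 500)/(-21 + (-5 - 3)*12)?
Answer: 56/13 ≈ 4.3077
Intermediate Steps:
(-4 - 500)/(-21 + (-5 - 3)*12) = -504/(-21 - 8*12) = -504/(-21 - 96) = -504/(-117) = -504*(-1/117) = 56/13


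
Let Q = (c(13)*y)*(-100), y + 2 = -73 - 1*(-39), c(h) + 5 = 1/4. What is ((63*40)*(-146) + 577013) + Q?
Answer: 191993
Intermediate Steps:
c(h) = -19/4 (c(h) = -5 + 1/4 = -5 + ¼ = -19/4)
y = -36 (y = -2 + (-73 - 1*(-39)) = -2 + (-73 + 39) = -2 - 34 = -36)
Q = -17100 (Q = -19/4*(-36)*(-100) = 171*(-100) = -17100)
((63*40)*(-146) + 577013) + Q = ((63*40)*(-146) + 577013) - 17100 = (2520*(-146) + 577013) - 17100 = (-367920 + 577013) - 17100 = 209093 - 17100 = 191993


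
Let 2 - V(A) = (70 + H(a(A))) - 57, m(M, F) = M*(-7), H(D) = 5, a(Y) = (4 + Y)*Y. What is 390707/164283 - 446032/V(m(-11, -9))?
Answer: 4580107898/164283 ≈ 27879.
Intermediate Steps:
a(Y) = Y*(4 + Y)
m(M, F) = -7*M
V(A) = -16 (V(A) = 2 - ((70 + 5) - 57) = 2 - (75 - 57) = 2 - 1*18 = 2 - 18 = -16)
390707/164283 - 446032/V(m(-11, -9)) = 390707/164283 - 446032/(-16) = 390707*(1/164283) - 446032*(-1/16) = 390707/164283 + 27877 = 4580107898/164283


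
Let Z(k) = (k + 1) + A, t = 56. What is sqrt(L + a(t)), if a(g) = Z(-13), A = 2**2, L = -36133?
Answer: I*sqrt(36141) ≈ 190.11*I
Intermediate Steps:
A = 4
Z(k) = 5 + k (Z(k) = (k + 1) + 4 = (1 + k) + 4 = 5 + k)
a(g) = -8 (a(g) = 5 - 13 = -8)
sqrt(L + a(t)) = sqrt(-36133 - 8) = sqrt(-36141) = I*sqrt(36141)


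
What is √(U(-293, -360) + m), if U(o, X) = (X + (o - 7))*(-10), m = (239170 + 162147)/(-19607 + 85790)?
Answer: √28935810990411/66183 ≈ 81.278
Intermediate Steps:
m = 401317/66183 ≈ 6.0638
U(o, X) = 70 - 10*X - 10*o (U(o, X) = (X + (-7 + o))*(-10) = (-7 + X + o)*(-10) = 70 - 10*X - 10*o)
√(U(-293, -360) + m) = √((70 - 10*(-360) - 10*(-293)) + 401317/66183) = √((70 + 3600 + 2930) + 401317/66183) = √(6600 + 401317/66183) = √(437209117/66183) = √28935810990411/66183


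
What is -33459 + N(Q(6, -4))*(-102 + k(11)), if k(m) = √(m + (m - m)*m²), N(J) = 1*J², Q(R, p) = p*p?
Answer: -59571 + 256*√11 ≈ -58722.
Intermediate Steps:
Q(R, p) = p²
N(J) = J²
k(m) = √m (k(m) = √(m + 0*m²) = √(m + 0) = √m)
-33459 + N(Q(6, -4))*(-102 + k(11)) = -33459 + ((-4)²)²*(-102 + √11) = -33459 + 16²*(-102 + √11) = -33459 + 256*(-102 + √11) = -33459 + (-26112 + 256*√11) = -59571 + 256*√11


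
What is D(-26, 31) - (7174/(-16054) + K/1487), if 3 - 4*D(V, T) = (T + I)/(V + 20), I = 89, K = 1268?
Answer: 255153959/47744596 ≈ 5.3441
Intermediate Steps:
D(V, T) = 3/4 - (89 + T)/(4*(20 + V)) (D(V, T) = 3/4 - (T + 89)/(4*(V + 20)) = 3/4 - (89 + T)/(4*(20 + V)))
D(-26, 31) - (7174/(-16054) + K/1487) = (-29 - 1*31 + 3*(-26))/(4*(20 - 26)) - (7174/(-16054) + 1268/1487) = (1/4)*(-29 - 31 - 78)/(-6) - (7174*(-1/16054) + 1268*(1/1487)) = (1/4)*(-1/6)*(-138) - (-3587/8027 + 1268/1487) = 23/4 - 1*4844367/11936149 = 23/4 - 4844367/11936149 = 255153959/47744596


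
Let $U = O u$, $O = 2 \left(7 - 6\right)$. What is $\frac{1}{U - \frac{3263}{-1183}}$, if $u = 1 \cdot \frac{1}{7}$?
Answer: $\frac{91}{277} \approx 0.32852$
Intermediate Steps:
$O = 2$ ($O = 2 \cdot 1 = 2$)
$u = \frac{1}{7}$ ($u = 1 \cdot \frac{1}{7} = \frac{1}{7} \approx 0.14286$)
$U = \frac{2}{7}$ ($U = 2 \cdot \frac{1}{7} = \frac{2}{7} \approx 0.28571$)
$\frac{1}{U - \frac{3263}{-1183}} = \frac{1}{\frac{2}{7} - \frac{3263}{-1183}} = \frac{1}{\frac{2}{7} - - \frac{251}{91}} = \frac{1}{\frac{2}{7} + \frac{251}{91}} = \frac{1}{\frac{277}{91}} = \frac{91}{277}$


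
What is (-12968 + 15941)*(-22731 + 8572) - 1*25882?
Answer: -42120589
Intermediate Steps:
(-12968 + 15941)*(-22731 + 8572) - 1*25882 = 2973*(-14159) - 25882 = -42094707 - 25882 = -42120589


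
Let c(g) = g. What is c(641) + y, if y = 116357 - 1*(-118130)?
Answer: 235128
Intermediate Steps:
y = 234487 (y = 116357 + 118130 = 234487)
c(641) + y = 641 + 234487 = 235128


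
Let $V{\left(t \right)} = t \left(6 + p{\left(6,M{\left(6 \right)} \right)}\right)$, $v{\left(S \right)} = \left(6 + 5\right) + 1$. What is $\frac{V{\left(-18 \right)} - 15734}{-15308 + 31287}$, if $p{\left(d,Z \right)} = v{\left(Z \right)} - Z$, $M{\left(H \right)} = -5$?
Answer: $- \frac{16148}{15979} \approx -1.0106$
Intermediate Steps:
$v{\left(S \right)} = 12$ ($v{\left(S \right)} = 11 + 1 = 12$)
$p{\left(d,Z \right)} = 12 - Z$
$V{\left(t \right)} = 23 t$ ($V{\left(t \right)} = t \left(6 + \left(12 - -5\right)\right) = t \left(6 + \left(12 + 5\right)\right) = t \left(6 + 17\right) = t 23 = 23 t$)
$\frac{V{\left(-18 \right)} - 15734}{-15308 + 31287} = \frac{23 \left(-18\right) - 15734}{-15308 + 31287} = \frac{-414 - 15734}{15979} = \left(-16148\right) \frac{1}{15979} = - \frac{16148}{15979}$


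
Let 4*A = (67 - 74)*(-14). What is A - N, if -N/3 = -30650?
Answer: -183851/2 ≈ -91926.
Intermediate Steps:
N = 91950 (N = -3*(-30650) = 91950)
A = 49/2 (A = ((67 - 74)*(-14))/4 = (-7*(-14))/4 = (¼)*98 = 49/2 ≈ 24.500)
A - N = 49/2 - 1*91950 = 49/2 - 91950 = -183851/2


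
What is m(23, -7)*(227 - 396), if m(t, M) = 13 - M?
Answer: -3380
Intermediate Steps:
m(23, -7)*(227 - 396) = (13 - 1*(-7))*(227 - 396) = (13 + 7)*(-169) = 20*(-169) = -3380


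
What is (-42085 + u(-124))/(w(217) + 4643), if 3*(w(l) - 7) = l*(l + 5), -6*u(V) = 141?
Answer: -84217/41416 ≈ -2.0334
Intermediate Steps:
u(V) = -47/2 (u(V) = -⅙*141 = -47/2)
w(l) = 7 + l*(5 + l)/3 (w(l) = 7 + (l*(l + 5))/3 = 7 + (l*(5 + l))/3 = 7 + l*(5 + l)/3)
(-42085 + u(-124))/(w(217) + 4643) = (-42085 - 47/2)/((7 + (⅓)*217² + (5/3)*217) + 4643) = -84217/(2*((7 + (⅓)*47089 + 1085/3) + 4643)) = -84217/(2*((7 + 47089/3 + 1085/3) + 4643)) = -84217/(2*(16065 + 4643)) = -84217/2/20708 = -84217/2*1/20708 = -84217/41416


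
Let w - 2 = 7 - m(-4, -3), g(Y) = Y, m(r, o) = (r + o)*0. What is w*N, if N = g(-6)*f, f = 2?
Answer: -108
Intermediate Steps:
m(r, o) = 0 (m(r, o) = (o + r)*0 = 0)
w = 9 (w = 2 + (7 - 1*0) = 2 + (7 + 0) = 2 + 7 = 9)
N = -12 (N = -6*2 = -12)
w*N = 9*(-12) = -108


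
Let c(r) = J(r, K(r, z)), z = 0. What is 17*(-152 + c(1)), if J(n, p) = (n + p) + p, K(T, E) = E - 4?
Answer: -2703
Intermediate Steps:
K(T, E) = -4 + E
J(n, p) = n + 2*p
c(r) = -8 + r (c(r) = r + 2*(-4 + 0) = r + 2*(-4) = r - 8 = -8 + r)
17*(-152 + c(1)) = 17*(-152 + (-8 + 1)) = 17*(-152 - 7) = 17*(-159) = -2703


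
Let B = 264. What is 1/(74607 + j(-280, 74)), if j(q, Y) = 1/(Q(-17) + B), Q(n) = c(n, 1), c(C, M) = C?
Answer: 247/18427930 ≈ 1.3404e-5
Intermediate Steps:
Q(n) = n
j(q, Y) = 1/247 (j(q, Y) = 1/(-17 + 264) = 1/247)
1/(74607 + j(-280, 74)) = 1/(74607 + 1/247) = 1/(18427930/247) = 247/18427930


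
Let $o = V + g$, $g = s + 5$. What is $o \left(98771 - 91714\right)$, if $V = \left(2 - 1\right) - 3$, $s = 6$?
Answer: $63513$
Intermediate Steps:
$V = -2$ ($V = 1 - 3 = -2$)
$g = 11$ ($g = 6 + 5 = 11$)
$o = 9$ ($o = -2 + 11 = 9$)
$o \left(98771 - 91714\right) = 9 \left(98771 - 91714\right) = 9 \cdot 7057 = 63513$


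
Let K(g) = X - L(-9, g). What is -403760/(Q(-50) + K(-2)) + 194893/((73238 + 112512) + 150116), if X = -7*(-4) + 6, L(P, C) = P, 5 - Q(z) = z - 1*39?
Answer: -135582555819/46013642 ≈ -2946.6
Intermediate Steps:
Q(z) = 44 - z (Q(z) = 5 - (z - 1*39) = 5 - (z - 39) = 5 - (-39 + z) = 5 + (39 - z) = 44 - z)
X = 34 (X = 28 + 6 = 34)
K(g) = 43 (K(g) = 34 - 1*(-9) = 34 + 9 = 43)
-403760/(Q(-50) + K(-2)) + 194893/((73238 + 112512) + 150116) = -403760/((44 - 1*(-50)) + 43) + 194893/((73238 + 112512) + 150116) = -403760/((44 + 50) + 43) + 194893/(185750 + 150116) = -403760/(94 + 43) + 194893/335866 = -403760/137 + 194893*(1/335866) = -403760*1/137 + 194893/335866 = -403760/137 + 194893/335866 = -135582555819/46013642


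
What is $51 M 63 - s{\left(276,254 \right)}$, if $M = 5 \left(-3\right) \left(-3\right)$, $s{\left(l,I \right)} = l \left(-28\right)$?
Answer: $152313$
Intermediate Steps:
$s{\left(l,I \right)} = - 28 l$
$M = 45$ ($M = \left(-15\right) \left(-3\right) = 45$)
$51 M 63 - s{\left(276,254 \right)} = 51 \cdot 45 \cdot 63 - \left(-28\right) 276 = 2295 \cdot 63 - -7728 = 144585 + 7728 = 152313$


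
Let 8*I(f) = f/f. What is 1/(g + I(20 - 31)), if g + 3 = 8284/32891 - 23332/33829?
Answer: -8901357112/29488788705 ≈ -0.30186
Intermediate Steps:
g = -3825182293/1112669639 (g = -3 + (8284/32891 - 23332/33829) = -3 - 487173376/1112669639 = -3825182293/1112669639 ≈ -3.4378)
I(f) = ⅛ (I(f) = (f/f)/8 = (⅛)*1 = ⅛)
1/(g + I(20 - 31)) = 1/(-3825182293/1112669639 + ⅛) = 1/(-29488788705/8901357112) = -8901357112/29488788705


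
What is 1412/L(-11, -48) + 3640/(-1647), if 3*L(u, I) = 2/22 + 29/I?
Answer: -3684679816/446337 ≈ -8255.4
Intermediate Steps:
L(u, I) = 1/33 + 29/(3*I) (L(u, I) = (2/22 + 29/I)/3 = (2*(1/22) + 29/I)/3 = (1/11 + 29/I)/3 = 1/33 + 29/(3*I))
1412/L(-11, -48) + 3640/(-1647) = 1412/(((1/33)*(319 - 48)/(-48))) + 3640/(-1647) = 1412/(((1/33)*(-1/48)*271)) + 3640*(-1/1647) = 1412/(-271/1584) - 3640/1647 = 1412*(-1584/271) - 3640/1647 = -2236608/271 - 3640/1647 = -3684679816/446337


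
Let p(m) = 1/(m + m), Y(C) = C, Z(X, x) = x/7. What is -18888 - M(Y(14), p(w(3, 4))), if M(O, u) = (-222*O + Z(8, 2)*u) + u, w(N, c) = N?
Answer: -220923/14 ≈ -15780.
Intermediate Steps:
Z(X, x) = x/7 (Z(X, x) = x*(1/7) = x/7)
p(m) = 1/(2*m)
M(O, u) = -222*O + 9*u/7 (M(O, u) = (-222*O + ((1/7)*2)*u) + u = (-222*O + 2*u/7) + u = -222*O + 9*u/7)
-18888 - M(Y(14), p(w(3, 4))) = -18888 - (-222*14 + 9*((1/2)/3)/7) = -18888 - (-3108 + 9*((1/2)*(1/3))/7) = -18888 - (-3108 + (9/7)*(1/6)) = -18888 - (-3108 + 3/14) = -18888 - 1*(-43509/14) = -18888 + 43509/14 = -220923/14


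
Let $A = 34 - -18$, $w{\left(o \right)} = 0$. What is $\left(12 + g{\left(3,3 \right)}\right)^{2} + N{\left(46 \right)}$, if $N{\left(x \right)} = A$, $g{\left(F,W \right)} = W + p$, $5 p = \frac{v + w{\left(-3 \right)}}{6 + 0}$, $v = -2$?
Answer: $\frac{61876}{225} \approx 275.0$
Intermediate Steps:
$A = 52$ ($A = 34 + 18 = 52$)
$p = - \frac{1}{15}$ ($p = \frac{\left(-2 + 0\right) \frac{1}{6 + 0}}{5} = \frac{\left(-2\right) \frac{1}{6}}{5} = \frac{1}{5} \left(- \frac{1}{3}\right) = - \frac{1}{15} \approx -0.066667$)
$g{\left(F,W \right)} = - \frac{1}{15} + W$ ($g{\left(F,W \right)} = W - \frac{1}{15} = - \frac{1}{15} + W$)
$N{\left(x \right)} = 52$
$\left(12 + g{\left(3,3 \right)}\right)^{2} + N{\left(46 \right)} = \left(12 + \left(- \frac{1}{15} + 3\right)\right)^{2} + 52 = \left(12 + \frac{44}{15}\right)^{2} + 52 = \left(\frac{224}{15}\right)^{2} + 52 = \frac{50176}{225} + 52 = \frac{61876}{225}$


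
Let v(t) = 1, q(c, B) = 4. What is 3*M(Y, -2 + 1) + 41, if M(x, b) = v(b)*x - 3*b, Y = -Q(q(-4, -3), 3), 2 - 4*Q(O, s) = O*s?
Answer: 115/2 ≈ 57.500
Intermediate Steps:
Q(O, s) = 1/2 - O*s/4
Y = 5/2 (Y = -(1/2 - 1/4*4*3) = -(1/2 - 3) = -1*(-5/2) = 5/2 ≈ 2.5000)
M(x, b) = x - 3*b (M(x, b) = 1*x - 3*b = x - 3*b)
3*M(Y, -2 + 1) + 41 = 3*(5/2 - 3*(-2 + 1)) + 41 = 3*(5/2 - 3*(-1)) + 41 = 3*(5/2 + 3) + 41 = 3*(11/2) + 41 = 33/2 + 41 = 115/2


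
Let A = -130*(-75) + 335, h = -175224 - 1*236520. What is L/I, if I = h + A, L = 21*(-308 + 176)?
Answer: 2772/401659 ≈ 0.0069014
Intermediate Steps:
L = -2772 (L = 21*(-132) = -2772)
h = -411744 (h = -175224 - 236520 = -411744)
A = 10085 (A = 9750 + 335 = 10085)
I = -401659 (I = -411744 + 10085 = -401659)
L/I = -2772/(-401659) = -2772*(-1/401659) = 2772/401659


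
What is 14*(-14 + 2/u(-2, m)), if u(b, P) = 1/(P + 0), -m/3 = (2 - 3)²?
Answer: -280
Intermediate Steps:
m = -3 (m = -3*(2 - 3)² = -3*(-1)² = -3*1 = -3)
u(b, P) = 1/P
14*(-14 + 2/u(-2, m)) = 14*(-14 + 2/(1/(-3))) = 14*(-14 + 2/(-⅓)) = 14*(-14 + 2*(-3)) = 14*(-14 - 6) = 14*(-20) = -280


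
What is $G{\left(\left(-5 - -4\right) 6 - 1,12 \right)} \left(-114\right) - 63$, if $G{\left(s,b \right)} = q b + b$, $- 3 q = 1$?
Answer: $-975$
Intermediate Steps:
$q = - \frac{1}{3}$ ($q = \left(- \frac{1}{3}\right) 1 = - \frac{1}{3} \approx -0.33333$)
$G{\left(s,b \right)} = \frac{2 b}{3}$ ($G{\left(s,b \right)} = - \frac{b}{3} + b = \frac{2 b}{3}$)
$G{\left(\left(-5 - -4\right) 6 - 1,12 \right)} \left(-114\right) - 63 = \frac{2}{3} \cdot 12 \left(-114\right) - 63 = 8 \left(-114\right) - 63 = -912 - 63 = -975$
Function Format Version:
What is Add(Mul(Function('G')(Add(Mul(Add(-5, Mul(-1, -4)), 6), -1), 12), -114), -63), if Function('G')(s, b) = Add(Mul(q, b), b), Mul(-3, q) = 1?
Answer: -975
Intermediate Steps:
q = Rational(-1, 3) (q = Mul(Rational(-1, 3), 1) = Rational(-1, 3) ≈ -0.33333)
Function('G')(s, b) = Mul(Rational(2, 3), b) (Function('G')(s, b) = Add(Mul(Rational(-1, 3), b), b) = Mul(Rational(2, 3), b))
Add(Mul(Function('G')(Add(Mul(Add(-5, Mul(-1, -4)), 6), -1), 12), -114), -63) = Add(Mul(Mul(Rational(2, 3), 12), -114), -63) = Add(Mul(8, -114), -63) = Add(-912, -63) = -975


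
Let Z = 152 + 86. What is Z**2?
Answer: 56644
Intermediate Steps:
Z = 238
Z**2 = 238**2 = 56644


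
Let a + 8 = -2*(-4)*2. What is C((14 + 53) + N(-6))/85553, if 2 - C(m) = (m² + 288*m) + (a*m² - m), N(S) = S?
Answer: -50994/85553 ≈ -0.59605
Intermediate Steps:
a = 8 (a = -8 - 2*(-4)*2 = -8 + 8*2 = -8 + 16 = 8)
C(m) = 2 - 287*m - 9*m² (C(m) = 2 - ((m² + 288*m) + (8*m² - m)) = 2 - ((m² + 288*m) + (-m + 8*m²)) = 2 - (9*m² + 287*m) = 2 + (-287*m - 9*m²) = 2 - 287*m - 9*m²)
C((14 + 53) + N(-6))/85553 = (2 - 287*((14 + 53) - 6) - 9*((14 + 53) - 6)²)/85553 = (2 - 287*(67 - 6) - 9*(67 - 6)²)*(1/85553) = (2 - 287*61 - 9*61²)*(1/85553) = (2 - 17507 - 9*3721)*(1/85553) = (2 - 17507 - 33489)*(1/85553) = -50994*1/85553 = -50994/85553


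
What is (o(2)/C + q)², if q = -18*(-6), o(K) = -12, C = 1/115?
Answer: 1617984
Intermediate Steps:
C = 1/115 ≈ 0.0086956
q = 108
(o(2)/C + q)² = (-12/1/115 + 108)² = (-12*115 + 108)² = (-1380 + 108)² = (-1272)² = 1617984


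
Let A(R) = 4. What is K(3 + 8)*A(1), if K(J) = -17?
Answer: -68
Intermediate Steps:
K(3 + 8)*A(1) = -17*4 = -68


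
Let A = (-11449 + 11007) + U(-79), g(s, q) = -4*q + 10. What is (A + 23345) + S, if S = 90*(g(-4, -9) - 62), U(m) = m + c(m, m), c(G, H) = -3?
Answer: 21381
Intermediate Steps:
g(s, q) = 10 - 4*q
U(m) = -3 + m (U(m) = m - 3 = -3 + m)
A = -524 (A = (-11449 + 11007) + (-3 - 79) = -442 - 82 = -524)
S = -1440 (S = 90*((10 - 4*(-9)) - 62) = 90*((10 + 36) - 62) = 90*(46 - 62) = 90*(-16) = -1440)
(A + 23345) + S = (-524 + 23345) - 1440 = 22821 - 1440 = 21381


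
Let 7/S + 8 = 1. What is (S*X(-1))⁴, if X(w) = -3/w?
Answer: 81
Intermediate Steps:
S = -1 (S = 7/(-8 + 1) = 7/(-7) = 7*(-⅐) = -1)
(S*X(-1))⁴ = (-(-3)/(-1))⁴ = (-(-3)*(-1))⁴ = (-1*3)⁴ = (-3)⁴ = 81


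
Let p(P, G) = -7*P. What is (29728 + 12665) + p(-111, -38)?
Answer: 43170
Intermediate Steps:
(29728 + 12665) + p(-111, -38) = (29728 + 12665) - 7*(-111) = 42393 + 777 = 43170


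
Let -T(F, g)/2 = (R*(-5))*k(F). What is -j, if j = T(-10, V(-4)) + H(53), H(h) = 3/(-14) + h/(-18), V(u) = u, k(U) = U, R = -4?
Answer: -25001/63 ≈ -396.84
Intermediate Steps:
T(F, g) = -40*F (T(F, g) = -2*(-4*(-5))*F = -40*F)
H(h) = -3/14 - h/18 (H(h) = 3*(-1/14) + h*(-1/18) = -3/14 - h/18)
j = 25001/63 (j = -40*(-10) + (-3/14 - 1/18*53) = 400 + (-3/14 - 53/18) = 400 - 199/63 = 25001/63 ≈ 396.84)
-j = -1*25001/63 = -25001/63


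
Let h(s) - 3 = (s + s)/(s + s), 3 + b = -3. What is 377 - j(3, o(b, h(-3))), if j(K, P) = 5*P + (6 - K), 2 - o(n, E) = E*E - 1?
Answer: 439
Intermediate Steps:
b = -6 (b = -3 - 3 = -6)
h(s) = 4 (h(s) = 3 + (s + s)/(s + s) = 3 + (2*s)/((2*s)) = 3 + (2*s)*(1/(2*s)) = 3 + 1 = 4)
o(n, E) = 3 - E² (o(n, E) = 2 - (E*E - 1) = 2 - (E² - 1) = 2 - (-1 + E²) = 2 + (1 - E²) = 3 - E²)
j(K, P) = 6 - K + 5*P
377 - j(3, o(b, h(-3))) = 377 - (6 - 1*3 + 5*(3 - 1*4²)) = 377 - (6 - 3 + 5*(3 - 1*16)) = 377 - (6 - 3 + 5*(3 - 16)) = 377 - (6 - 3 + 5*(-13)) = 377 - (6 - 3 - 65) = 377 - 1*(-62) = 377 + 62 = 439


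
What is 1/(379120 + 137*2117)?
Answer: 1/669149 ≈ 1.4944e-6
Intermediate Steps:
1/(379120 + 137*2117) = 1/(379120 + 290029) = 1/669149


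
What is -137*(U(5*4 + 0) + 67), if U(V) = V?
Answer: -11919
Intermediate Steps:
-137*(U(5*4 + 0) + 67) = -137*((5*4 + 0) + 67) = -137*((20 + 0) + 67) = -137*(20 + 67) = -137*87 = -11919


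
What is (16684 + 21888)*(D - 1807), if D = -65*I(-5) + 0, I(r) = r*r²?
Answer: 243697896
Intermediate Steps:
I(r) = r³
D = 8125 (D = -65*(-5)³ + 0 = -65*(-125) + 0 = 8125 + 0 = 8125)
(16684 + 21888)*(D - 1807) = (16684 + 21888)*(8125 - 1807) = 38572*6318 = 243697896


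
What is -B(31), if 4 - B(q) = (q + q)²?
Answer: 3840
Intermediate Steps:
B(q) = 4 - 4*q² (B(q) = 4 - (q + q)² = 4 - (2*q)² = 4 - 4*q²)
-B(31) = -(4 - 4*31²) = -(4 - 4*961) = -(4 - 3844) = -1*(-3840) = 3840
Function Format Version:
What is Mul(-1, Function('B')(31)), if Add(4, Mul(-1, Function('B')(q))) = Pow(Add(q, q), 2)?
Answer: 3840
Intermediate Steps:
Function('B')(q) = Add(4, Mul(-4, Pow(q, 2))) (Function('B')(q) = Add(4, Mul(-1, Pow(Add(q, q), 2))) = Add(4, Mul(-1, Pow(Mul(2, q), 2))) = Add(4, Mul(-1, Mul(4, Pow(q, 2)))) = Add(4, Mul(-4, Pow(q, 2))))
Mul(-1, Function('B')(31)) = Mul(-1, Add(4, Mul(-4, Pow(31, 2)))) = Mul(-1, Add(4, Mul(-4, 961))) = Mul(-1, Add(4, -3844)) = Mul(-1, -3840) = 3840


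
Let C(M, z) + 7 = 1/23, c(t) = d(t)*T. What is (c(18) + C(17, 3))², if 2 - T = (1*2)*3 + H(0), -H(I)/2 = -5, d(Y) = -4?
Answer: 1272384/529 ≈ 2405.3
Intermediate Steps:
H(I) = 10 (H(I) = -2*(-5) = 10)
T = -14 (T = 2 - ((1*2)*3 + 10) = 2 - (2*3 + 10) = 2 - (6 + 10) = 2 - 1*16 = 2 - 16 = -14)
c(t) = 56 (c(t) = -4*(-14) = 56)
C(M, z) = -160/23 (C(M, z) = -7 + 1/23 = -160/23)
(c(18) + C(17, 3))² = (56 - 160/23)² = (1128/23)² = 1272384/529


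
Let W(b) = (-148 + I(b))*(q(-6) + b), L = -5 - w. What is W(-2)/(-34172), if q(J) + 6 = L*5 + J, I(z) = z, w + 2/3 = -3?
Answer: -775/8543 ≈ -0.090718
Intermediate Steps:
w = -11/3 (w = -⅔ - 3 = -11/3 ≈ -3.6667)
L = -4/3 (L = -5 - 1*(-11/3) = -5 + 11/3 = -4/3 ≈ -1.3333)
q(J) = -38/3 + J (q(J) = -6 + (-4/3*5 + J) = -6 + (-20/3 + J) = -38/3 + J)
W(b) = (-148 + b)*(-56/3 + b) (W(b) = (-148 + b)*((-38/3 - 6) + b) = (-148 + b)*(-56/3 + b))
W(-2)/(-34172) = (8288/3 + (-2)² - 500/3*(-2))/(-34172) = (8288/3 + 4 + 1000/3)*(-1/34172) = 3100*(-1/34172) = -775/8543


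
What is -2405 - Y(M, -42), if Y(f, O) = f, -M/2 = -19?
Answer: -2443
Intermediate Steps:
M = 38 (M = -2*(-19) = 38)
-2405 - Y(M, -42) = -2405 - 1*38 = -2405 - 38 = -2443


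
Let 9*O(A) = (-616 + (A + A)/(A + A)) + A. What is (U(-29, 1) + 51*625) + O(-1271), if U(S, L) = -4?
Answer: 284953/9 ≈ 31661.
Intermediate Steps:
O(A) = -205/3 + A/9 (O(A) = ((-616 + (A + A)/(A + A)) + A)/9 = ((-616 + (2*A)/((2*A))) + A)/9 = ((-616 + (2*A)*(1/(2*A))) + A)/9 = ((-616 + 1) + A)/9 = (-615 + A)/9 = -205/3 + A/9)
(U(-29, 1) + 51*625) + O(-1271) = (-4 + 51*625) + (-205/3 + (⅑)*(-1271)) = (-4 + 31875) + (-205/3 - 1271/9) = 31871 - 1886/9 = 284953/9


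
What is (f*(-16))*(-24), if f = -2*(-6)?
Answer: 4608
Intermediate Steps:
f = 12
(f*(-16))*(-24) = (12*(-16))*(-24) = -192*(-24) = 4608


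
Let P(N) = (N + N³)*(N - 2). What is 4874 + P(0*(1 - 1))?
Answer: 4874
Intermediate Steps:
P(N) = (-2 + N)*(N + N³) (P(N) = (N + N³)*(-2 + N) = (-2 + N)*(N + N³))
4874 + P(0*(1 - 1)) = 4874 + (0*(1 - 1))*(-2 + 0*(1 - 1) + (0*(1 - 1))³ - 2*(0*(1 - 1))²) = 4874 + (0*0)*(-2 + 0*0 + (0*0)³ - 2*(0*0)²) = 4874 + 0*(-2 + 0 + 0³ - 2*0²) = 4874 + 0*(-2 + 0 + 0 - 2*0) = 4874 + 0*(-2 + 0 + 0 + 0) = 4874 + 0*(-2) = 4874 + 0 = 4874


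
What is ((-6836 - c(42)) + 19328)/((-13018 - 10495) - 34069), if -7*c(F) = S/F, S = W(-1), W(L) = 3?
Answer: -1224217/5643036 ≈ -0.21694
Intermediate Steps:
S = 3
c(F) = -3/(7*F)
((-6836 - c(42)) + 19328)/((-13018 - 10495) - 34069) = ((-6836 - (-3)/(7*42)) + 19328)/((-13018 - 10495) - 34069) = ((-6836 - (-3)/(7*42)) + 19328)/(-23513 - 34069) = ((-6836 - 1*(-1/98)) + 19328)/(-57582) = ((-6836 + 1/98) + 19328)*(-1/57582) = (-669927/98 + 19328)*(-1/57582) = (1224217/98)*(-1/57582) = -1224217/5643036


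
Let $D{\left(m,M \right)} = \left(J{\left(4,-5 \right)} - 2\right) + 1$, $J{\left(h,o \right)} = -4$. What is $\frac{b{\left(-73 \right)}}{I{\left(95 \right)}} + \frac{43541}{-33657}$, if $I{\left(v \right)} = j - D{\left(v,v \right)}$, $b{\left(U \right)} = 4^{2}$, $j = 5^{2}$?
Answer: $- \frac{42651}{56095} \approx -0.76033$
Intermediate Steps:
$j = 25$
$D{\left(m,M \right)} = -5$ ($D{\left(m,M \right)} = \left(-4 - 2\right) + 1 = -6 + 1 = -5$)
$b{\left(U \right)} = 16$
$I{\left(v \right)} = 30$ ($I{\left(v \right)} = 25 - -5 = 25 + 5 = 30$)
$\frac{b{\left(-73 \right)}}{I{\left(95 \right)}} + \frac{43541}{-33657} = \frac{16}{30} + \frac{43541}{-33657} = 16 \cdot \frac{1}{30} + 43541 \left(- \frac{1}{33657}\right) = \frac{8}{15} - \frac{43541}{33657} = - \frac{42651}{56095}$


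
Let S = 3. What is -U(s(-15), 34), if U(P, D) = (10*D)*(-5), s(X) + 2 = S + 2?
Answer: 1700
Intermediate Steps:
s(X) = 3 (s(X) = -2 + (3 + 2) = -2 + 5 = 3)
U(P, D) = -50*D
-U(s(-15), 34) = -(-50)*34 = -1*(-1700) = 1700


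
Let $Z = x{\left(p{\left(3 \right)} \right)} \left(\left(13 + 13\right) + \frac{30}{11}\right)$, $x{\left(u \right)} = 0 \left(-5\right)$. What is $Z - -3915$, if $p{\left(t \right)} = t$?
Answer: $3915$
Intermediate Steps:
$x{\left(u \right)} = 0$
$Z = 0$ ($Z = 0 \left(\left(13 + 13\right) + \frac{30}{11}\right) = 0 \left(26 + 30 \cdot \frac{1}{11}\right) = 0 \left(26 + \frac{30}{11}\right) = 0 \cdot \frac{316}{11} = 0$)
$Z - -3915 = 0 - -3915 = 0 + 3915 = 3915$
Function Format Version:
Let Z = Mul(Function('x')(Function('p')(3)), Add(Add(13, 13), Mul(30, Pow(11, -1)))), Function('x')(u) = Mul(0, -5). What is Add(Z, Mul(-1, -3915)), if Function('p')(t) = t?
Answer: 3915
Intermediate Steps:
Function('x')(u) = 0
Z = 0 (Z = Mul(0, Add(Add(13, 13), Mul(30, Pow(11, -1)))) = Mul(0, Add(26, Mul(30, Rational(1, 11)))) = Mul(0, Add(26, Rational(30, 11))) = Mul(0, Rational(316, 11)) = 0)
Add(Z, Mul(-1, -3915)) = Add(0, Mul(-1, -3915)) = Add(0, 3915) = 3915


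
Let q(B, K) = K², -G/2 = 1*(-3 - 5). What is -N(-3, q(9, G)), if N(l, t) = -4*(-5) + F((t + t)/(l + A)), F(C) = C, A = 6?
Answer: -572/3 ≈ -190.67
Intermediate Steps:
G = 16 (G = -2*(-3 - 5) = -2*(-8) = 16)
N(l, t) = 20 + 2*t/(6 + l) (N(l, t) = -4*(-5) + (t + t)/(l + 6) = 20 + (2*t)/(6 + l) = 20 + 2*t/(6 + l))
-N(-3, q(9, G)) = -2*(60 + 16² + 10*(-3))/(6 - 3) = -2*(60 + 256 - 30)/3 = -2*286/3 = -1*572/3 = -572/3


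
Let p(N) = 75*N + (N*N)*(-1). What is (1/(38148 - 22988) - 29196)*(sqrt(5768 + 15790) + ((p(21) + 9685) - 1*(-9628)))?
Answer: -9050074457473/15160 - 442611359*sqrt(21558)/15160 ≈ -6.0126e+8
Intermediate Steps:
p(N) = -N**2 + 75*N (p(N) = 75*N + N**2*(-1) = 75*N - N**2 = -N**2 + 75*N)
(1/(38148 - 22988) - 29196)*(sqrt(5768 + 15790) + ((p(21) + 9685) - 1*(-9628))) = (1/(38148 - 22988) - 29196)*(sqrt(5768 + 15790) + ((21*(75 - 1*21) + 9685) - 1*(-9628))) = (1/15160 - 29196)*(sqrt(21558) + ((21*(75 - 21) + 9685) + 9628)) = (1/15160 - 29196)*(sqrt(21558) + ((21*54 + 9685) + 9628)) = -442611359*(sqrt(21558) + ((1134 + 9685) + 9628))/15160 = -442611359*(sqrt(21558) + (10819 + 9628))/15160 = -442611359*(sqrt(21558) + 20447)/15160 = -442611359*(20447 + sqrt(21558))/15160 = -9050074457473/15160 - 442611359*sqrt(21558)/15160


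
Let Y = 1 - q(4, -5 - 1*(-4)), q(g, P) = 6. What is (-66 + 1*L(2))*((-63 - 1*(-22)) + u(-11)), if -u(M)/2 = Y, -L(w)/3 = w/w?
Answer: 2139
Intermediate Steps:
L(w) = -3 (L(w) = -3*w/w = -3*1 = -3)
Y = -5 (Y = 1 - 1*6 = 1 - 6 = -5)
u(M) = 10 (u(M) = -2*(-5) = 10)
(-66 + 1*L(2))*((-63 - 1*(-22)) + u(-11)) = (-66 + 1*(-3))*((-63 - 1*(-22)) + 10) = (-66 - 3)*((-63 + 22) + 10) = -69*(-41 + 10) = -69*(-31) = 2139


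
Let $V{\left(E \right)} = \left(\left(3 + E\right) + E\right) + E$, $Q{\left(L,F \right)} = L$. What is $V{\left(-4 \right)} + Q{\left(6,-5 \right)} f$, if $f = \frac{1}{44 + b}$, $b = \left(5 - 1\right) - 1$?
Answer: $- \frac{417}{47} \approx -8.8723$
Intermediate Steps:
$b = 3$ ($b = 4 - 1 = 3$)
$f = \frac{1}{47}$ ($f = \frac{1}{44 + 3} = \frac{1}{47} \approx 0.021277$)
$V{\left(E \right)} = 3 + 3 E$ ($V{\left(E \right)} = \left(3 + 2 E\right) + E = 3 + 3 E$)
$V{\left(-4 \right)} + Q{\left(6,-5 \right)} f = \left(3 + 3 \left(-4\right)\right) + 6 \cdot \frac{1}{47} = \left(3 - 12\right) + \frac{6}{47} = -9 + \frac{6}{47} = - \frac{417}{47}$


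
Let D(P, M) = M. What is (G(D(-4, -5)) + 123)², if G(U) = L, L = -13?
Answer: 12100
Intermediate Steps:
G(U) = -13
(G(D(-4, -5)) + 123)² = (-13 + 123)² = 110² = 12100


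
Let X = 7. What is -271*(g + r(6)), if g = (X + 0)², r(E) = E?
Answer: -14905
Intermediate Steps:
g = 49 (g = (7 + 0)² = 7² = 49)
-271*(g + r(6)) = -271*(49 + 6) = -271*55 = -14905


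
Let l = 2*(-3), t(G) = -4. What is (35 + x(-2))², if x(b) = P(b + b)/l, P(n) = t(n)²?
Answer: 9409/9 ≈ 1045.4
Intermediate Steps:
P(n) = 16 (P(n) = (-4)² = 16)
l = -6
x(b) = -8/3 (x(b) = 16/(-6) = 16*(-⅙) = -8/3)
(35 + x(-2))² = (35 - 8/3)² = (97/3)² = 9409/9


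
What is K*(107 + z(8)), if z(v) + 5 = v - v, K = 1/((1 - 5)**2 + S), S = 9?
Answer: 102/25 ≈ 4.0800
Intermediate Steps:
K = 1/25 (K = 1/((1 - 5)**2 + 9) = 1/((-4)**2 + 9) = 1/(16 + 9) = 1/25 ≈ 0.040000)
z(v) = -5 (z(v) = -5 + (v - v) = -5 + 0 = -5)
K*(107 + z(8)) = (107 - 5)/25 = (1/25)*102 = 102/25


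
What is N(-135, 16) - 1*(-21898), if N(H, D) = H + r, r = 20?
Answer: 21783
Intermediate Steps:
N(H, D) = 20 + H (N(H, D) = H + 20 = 20 + H)
N(-135, 16) - 1*(-21898) = (20 - 135) - 1*(-21898) = -115 + 21898 = 21783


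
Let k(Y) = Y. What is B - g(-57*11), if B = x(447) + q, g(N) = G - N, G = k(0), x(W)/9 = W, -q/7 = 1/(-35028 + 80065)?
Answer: 152945645/45037 ≈ 3396.0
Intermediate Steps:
q = -7/45037 (q = -7/(-35028 + 80065) = -7/45037 ≈ -0.00015543)
x(W) = 9*W
G = 0
g(N) = -N (g(N) = 0 - N = -N)
B = 181183844/45037 (B = 9*447 - 7/45037 = 4023 - 7/45037 = 181183844/45037 ≈ 4023.0)
B - g(-57*11) = 181183844/45037 - (-1)*(-57*11) = 181183844/45037 - (-1)*(-627) = 181183844/45037 - 1*627 = 181183844/45037 - 627 = 152945645/45037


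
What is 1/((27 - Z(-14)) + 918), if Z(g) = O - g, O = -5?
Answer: 1/936 ≈ 0.0010684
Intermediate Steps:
Z(g) = -5 - g
1/((27 - Z(-14)) + 918) = 1/((27 - (-5 - 1*(-14))) + 918) = 1/((27 - (-5 + 14)) + 918) = 1/((27 - 1*9) + 918) = 1/((27 - 9) + 918) = 1/(18 + 918) = 1/936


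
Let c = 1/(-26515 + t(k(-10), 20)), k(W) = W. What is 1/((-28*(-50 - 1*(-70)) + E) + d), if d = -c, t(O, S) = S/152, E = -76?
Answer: -1007565/640811302 ≈ -0.0015723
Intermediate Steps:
t(O, S) = S/152 (t(O, S) = S*(1/152) = S/152)
c = -38/1007565 (c = 1/(-26515 + (1/152)*20) = 1/(-26515 + 5/38) = 1/(-1007565/38) = -38/1007565 ≈ -3.7715e-5)
d = 38/1007565 (d = -1*(-38/1007565) = 38/1007565 ≈ 3.7715e-5)
1/((-28*(-50 - 1*(-70)) + E) + d) = 1/((-28*(-50 - 1*(-70)) - 76) + 38/1007565) = 1/((-28*(-50 + 70) - 76) + 38/1007565) = 1/((-28*20 - 76) + 38/1007565) = 1/((-560 - 76) + 38/1007565) = 1/(-636 + 38/1007565) = 1/(-640811302/1007565) = -1007565/640811302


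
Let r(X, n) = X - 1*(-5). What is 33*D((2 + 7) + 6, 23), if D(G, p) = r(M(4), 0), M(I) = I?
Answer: 297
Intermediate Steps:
r(X, n) = 5 + X (r(X, n) = X + 5 = 5 + X)
D(G, p) = 9 (D(G, p) = 5 + 4 = 9)
33*D((2 + 7) + 6, 23) = 33*9 = 297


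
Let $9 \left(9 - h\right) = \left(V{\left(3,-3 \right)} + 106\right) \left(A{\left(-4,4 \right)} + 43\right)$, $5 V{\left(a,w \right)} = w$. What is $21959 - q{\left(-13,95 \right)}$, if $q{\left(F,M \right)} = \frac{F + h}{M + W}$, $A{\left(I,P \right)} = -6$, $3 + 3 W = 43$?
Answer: $\frac{107069804}{4875} \approx 21963.0$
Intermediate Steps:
$W = \frac{40}{3}$ ($W = -1 + \frac{1}{3} \cdot 43 = -1 + \frac{43}{3} = \frac{40}{3} \approx 13.333$)
$V{\left(a,w \right)} = \frac{w}{5}$
$h = - \frac{19094}{45}$ ($h = 9 - \frac{\left(\frac{1}{5} \left(-3\right) + 106\right) \left(-6 + 43\right)}{9} = 9 - \frac{\left(- \frac{3}{5} + 106\right) 37}{9} = 9 - \frac{\frac{527}{5} \cdot 37}{9} = 9 - \frac{19499}{45} = - \frac{19094}{45} \approx -424.31$)
$q{\left(F,M \right)} = \frac{- \frac{19094}{45} + F}{\frac{40}{3} + M}$ ($q{\left(F,M \right)} = \frac{F - \frac{19094}{45}}{M + \frac{40}{3}} = \frac{- \frac{19094}{45} + F}{\frac{40}{3} + M}$)
$21959 - q{\left(-13,95 \right)} = 21959 - \frac{-19094 + 45 \left(-13\right)}{15 \left(40 + 3 \cdot 95\right)} = 21959 - \frac{-19094 - 585}{15 \left(40 + 285\right)} = 21959 - \frac{1}{15} \cdot \frac{1}{325} \left(-19679\right) = 21959 - - \frac{19679}{4875} = 21959 + \frac{19679}{4875} = \frac{107069804}{4875}$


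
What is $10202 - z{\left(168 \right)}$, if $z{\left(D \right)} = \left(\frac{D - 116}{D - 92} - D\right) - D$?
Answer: $\frac{200209}{19} \approx 10537.0$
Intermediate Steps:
$z{\left(D \right)} = - 2 D + \frac{-116 + D}{-92 + D}$ ($z{\left(D \right)} = \left(\frac{-116 + D}{-92 + D} - D\right) - D = \left(- D + \frac{-116 + D}{-92 + D}\right) - D = - 2 D + \frac{-116 + D}{-92 + D}$)
$10202 - z{\left(168 \right)} = 10202 - \frac{-116 - 2 \cdot 168^{2} + 185 \cdot 168}{-92 + 168} = 10202 - \frac{-116 - 56448 + 31080}{76} = 10202 - \frac{1}{76} \left(-25484\right) = 10202 - - \frac{6371}{19} = 10202 + \frac{6371}{19} = \frac{200209}{19}$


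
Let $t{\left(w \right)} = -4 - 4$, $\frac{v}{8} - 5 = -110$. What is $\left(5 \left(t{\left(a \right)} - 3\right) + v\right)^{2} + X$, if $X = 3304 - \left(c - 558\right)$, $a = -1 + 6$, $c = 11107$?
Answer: $793780$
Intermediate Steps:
$a = 5$
$v = -840$ ($v = 40 + 8 \left(-110\right) = 40 - 880 = -840$)
$X = -7245$ ($X = 3304 - \left(11107 - 558\right) = 3304 - 10549 = -7245$)
$t{\left(w \right)} = -8$
$\left(5 \left(t{\left(a \right)} - 3\right) + v\right)^{2} + X = \left(5 \left(-8 - 3\right) - 840\right)^{2} - 7245 = \left(5 \left(-11\right) - 840\right)^{2} - 7245 = \left(-55 - 840\right)^{2} - 7245 = \left(-895\right)^{2} - 7245 = 801025 - 7245 = 793780$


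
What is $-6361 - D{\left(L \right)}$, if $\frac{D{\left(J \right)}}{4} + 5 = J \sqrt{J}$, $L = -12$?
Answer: $-6341 + 96 i \sqrt{3} \approx -6341.0 + 166.28 i$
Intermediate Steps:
$D{\left(J \right)} = -20 + 4 J^{\frac{3}{2}}$ ($D{\left(J \right)} = -20 + 4 J \sqrt{J} = -20 + 4 J^{\frac{3}{2}}$)
$-6361 - D{\left(L \right)} = -6361 - \left(-20 + 4 \left(-12\right)^{\frac{3}{2}}\right) = -6361 - \left(-20 + 4 \left(- 24 i \sqrt{3}\right)\right) = -6361 - \left(-20 - 96 i \sqrt{3}\right) = -6361 + \left(20 + 96 i \sqrt{3}\right) = -6341 + 96 i \sqrt{3}$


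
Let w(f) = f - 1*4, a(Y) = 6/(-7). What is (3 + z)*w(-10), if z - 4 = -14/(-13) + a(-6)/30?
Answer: -7324/65 ≈ -112.68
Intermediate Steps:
a(Y) = -6/7 (a(Y) = 6*(-⅐) = -6/7)
z = 2297/455 (z = 4 + (-14/(-13) - 6/7/30) = 4 + (-14*(-1/13) - 6/7*1/30) = 4 + (14/13 - 1/35) = 4 + 477/455 = 2297/455 ≈ 5.0484)
w(f) = -4 + f (w(f) = f - 4 = -4 + f)
(3 + z)*w(-10) = (3 + 2297/455)*(-4 - 10) = (3662/455)*(-14) = -7324/65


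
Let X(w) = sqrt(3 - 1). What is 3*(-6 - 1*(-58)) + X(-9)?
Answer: 156 + sqrt(2) ≈ 157.41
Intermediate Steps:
X(w) = sqrt(2)
3*(-6 - 1*(-58)) + X(-9) = 3*(-6 - 1*(-58)) + sqrt(2) = 3*(-6 + 58) + sqrt(2) = 3*52 + sqrt(2) = 156 + sqrt(2)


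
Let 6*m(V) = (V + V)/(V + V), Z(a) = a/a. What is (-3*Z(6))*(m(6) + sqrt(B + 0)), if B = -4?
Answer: -1/2 - 6*I ≈ -0.5 - 6.0*I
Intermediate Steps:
Z(a) = 1
m(V) = 1/6 (m(V) = ((V + V)/(V + V))/6 = ((2*V)/((2*V)))/6 = ((2*V)*(1/(2*V)))/6 = (1/6)*1 = 1/6)
(-3*Z(6))*(m(6) + sqrt(B + 0)) = (-3*1)*(1/6 + sqrt(-4 + 0)) = -3*(1/6 + sqrt(-4)) = -3*(1/6 + 2*I) = -1/2 - 6*I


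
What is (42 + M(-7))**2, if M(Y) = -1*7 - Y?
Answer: 1764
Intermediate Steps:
M(Y) = -7 - Y
(42 + M(-7))**2 = (42 + (-7 - 1*(-7)))**2 = (42 + (-7 + 7))**2 = (42 + 0)**2 = 42**2 = 1764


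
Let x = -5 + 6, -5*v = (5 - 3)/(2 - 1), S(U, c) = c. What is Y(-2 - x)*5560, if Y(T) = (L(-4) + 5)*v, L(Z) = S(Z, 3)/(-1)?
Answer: -4448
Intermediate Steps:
L(Z) = -3 (L(Z) = 3/(-1) = 3*(-1) = -3)
v = -⅖ (v = -(5 - 3)/(5*(2 - 1)) = -2/(5*1) = -2/5 = -⅕*2 = -⅖ ≈ -0.40000)
x = 1
Y(T) = -⅘ (Y(T) = (-3 + 5)*(-⅖) = 2*(-⅖) = -⅘)
Y(-2 - x)*5560 = -⅘*5560 = -4448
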